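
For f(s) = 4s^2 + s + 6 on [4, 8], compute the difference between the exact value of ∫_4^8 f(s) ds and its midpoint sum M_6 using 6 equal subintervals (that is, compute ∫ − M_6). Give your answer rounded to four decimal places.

Exact integral: ∫_4^8 f(s) ds ≈ 645.333333.
M_6 ≈ 644.740741.
Error ≈ 645.333333 − 644.740741 ≈ 0.5926.

0.5926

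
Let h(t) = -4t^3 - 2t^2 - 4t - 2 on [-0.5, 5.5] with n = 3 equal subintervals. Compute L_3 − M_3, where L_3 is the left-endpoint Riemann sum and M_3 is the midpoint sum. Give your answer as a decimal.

L_3 = -476.
M_3 = -1034.
L_3 − M_3 = 558.

558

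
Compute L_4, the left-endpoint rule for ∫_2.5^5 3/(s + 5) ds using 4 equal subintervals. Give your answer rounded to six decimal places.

0.895055

Δs = (5 − 2.5)/4 = 0.625.
Left endpoints: 2.5, 3.125, 3.75, 4.375.
f(2.5) = 0.4, f(3.125) = 24/65, f(3.75) = 12/35, f(4.375) = 0.32.
Sum = Δs · [f(2.5) + f(3.125) + f(3.75) + f(4.375)].
Sum ≈ 0.895055.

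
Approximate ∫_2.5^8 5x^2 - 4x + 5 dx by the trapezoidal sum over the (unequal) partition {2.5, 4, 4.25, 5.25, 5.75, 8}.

Subinterval widths: 1.5, 0.25, 1, 0.5, 2.25.
f(2.5) = 26.25, f(4) = 69, f(4.25) = 78.3125, f(5.25) = 121.8125, f(5.75) = 147.3125, f(8) = 293.
On each subinterval the trapezoid contributes (Δx_i/2)·[f(x_{i-1}) + f(x_i)].
Sum = 752.546875.

752.546875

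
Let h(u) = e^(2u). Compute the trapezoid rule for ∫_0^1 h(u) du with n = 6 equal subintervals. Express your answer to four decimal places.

3.2241

Δu = (1 − 0)/6 = 1/6.
h(0) ≈ 1.0000, h(1/6) ≈ 1.3956, h(1/3) ≈ 1.9477, h(0.5) ≈ 2.7183, h(2/3) ≈ 3.7937, h(5/6) ≈ 5.2945, h(1) ≈ 7.3891.
T_6 = (Δu/2)·[h(u_0) + 2h(u_1) + ... + 2h(u_{5}) + h(u_6)].
Sum ≈ 3.2241.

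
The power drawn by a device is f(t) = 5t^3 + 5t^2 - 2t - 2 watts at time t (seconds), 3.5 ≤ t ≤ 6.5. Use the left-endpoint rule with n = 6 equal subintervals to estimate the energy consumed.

Δt = (6.5 − 3.5)/6 = 0.5.
Left endpoints: 3.5, 4, 4.5, 5, 5.5, 6.
f(3.5) = 266.625, f(4) = 390, f(4.5) = 545.875, f(5) = 738, f(5.5) = 970.125, f(6) = 1246.
Sum = Δt · [f(3.5) + f(4) + f(4.5) + ...].
Sum = 2078.3125.

2078.3125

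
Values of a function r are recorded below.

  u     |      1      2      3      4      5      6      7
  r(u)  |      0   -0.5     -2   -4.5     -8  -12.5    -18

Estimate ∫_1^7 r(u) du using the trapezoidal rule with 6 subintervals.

-36.5

Δu = 1.
T_6 = (1/2)·[0 + 2·(-0.5) + 2·(-2) + 2·(-4.5) + 2·(-8) + 2·(-12.5) + (-18)] = -36.5.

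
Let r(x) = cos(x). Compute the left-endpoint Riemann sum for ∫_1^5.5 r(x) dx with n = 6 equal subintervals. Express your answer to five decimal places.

-1.53694

Δx = (5.5 − 1)/6 = 0.75.
Left endpoints: 1, 1.75, 2.5, 3.25, 4, 4.75.
r(1) ≈ 0.54030, r(1.75) ≈ -0.17825, r(2.5) ≈ -0.80114, r(3.25) ≈ -0.99413, r(4) ≈ -0.65364, r(4.75) ≈ 0.03760.
Sum = Δx · [r(1) + r(1.75) + r(2.5) + ...].
Sum ≈ -1.53694.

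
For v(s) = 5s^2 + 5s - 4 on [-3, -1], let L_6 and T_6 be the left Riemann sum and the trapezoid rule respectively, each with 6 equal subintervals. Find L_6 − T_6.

5

L_6 ≈ 20.51852.
T_6 ≈ 15.51852.
L_6 − T_6 = 5.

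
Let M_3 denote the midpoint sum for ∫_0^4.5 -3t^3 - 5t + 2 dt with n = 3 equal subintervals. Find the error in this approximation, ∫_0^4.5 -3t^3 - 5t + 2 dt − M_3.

-17.0859375

Exact integral: ∫_0^4.5 f(t) dt = -349.171875.
M_3 = -332.0859375.
Error = -349.171875 − (-332.0859375) = -17.0859375.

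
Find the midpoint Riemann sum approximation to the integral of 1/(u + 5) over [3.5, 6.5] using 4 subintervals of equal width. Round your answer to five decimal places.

Δu = (6.5 − 3.5)/4 = 0.75.
Midpoints: 3.875, 4.625, 5.375, 6.125.
f(3.875) = 8/71, f(4.625) = 8/77, f(5.375) = 8/83, f(6.125) = 8/89.
Sum = Δu · [f(3.875) + f(4.625) + f(5.375) + f(6.125)].
Sum ≈ 0.30213.

0.30213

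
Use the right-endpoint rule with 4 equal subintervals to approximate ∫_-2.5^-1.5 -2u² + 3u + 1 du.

Δu = (-1.5 − (-2.5))/4 = 0.25.
Right endpoints: -2.25, -2, -1.75, -1.5.
f(-2.25) = -15.875, f(-2) = -13, f(-1.75) = -10.375, f(-1.5) = -8.
Sum = Δu · [f(-2.25) + f(-2) + f(-1.75) + f(-1.5)].
Sum = -11.8125.

-11.8125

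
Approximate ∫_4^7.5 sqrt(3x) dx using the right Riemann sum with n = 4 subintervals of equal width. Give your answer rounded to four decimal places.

Δx = (7.5 − 4)/4 = 0.875.
Right endpoints: 4.875, 5.75, 6.625, 7.5.
f(4.875) ≈ 3.8243, f(5.75) ≈ 4.1533, f(6.625) ≈ 4.4581, f(7.5) ≈ 4.7434.
Sum = Δx · [f(4.875) + f(5.75) + f(6.625) + f(7.5)].
Sum ≈ 15.0317.

15.0317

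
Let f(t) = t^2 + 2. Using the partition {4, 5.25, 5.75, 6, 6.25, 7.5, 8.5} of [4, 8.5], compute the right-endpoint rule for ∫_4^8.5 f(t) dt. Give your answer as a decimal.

221.3125

Subinterval widths: 1.25, 0.5, 0.25, 0.25, 1.25, 1.
Right endpoints: 5.25, 5.75, 6, 6.25, 7.5, 8.5.
f(5.25) = 29.5625, f(5.75) = 35.0625, f(6) = 38, f(6.25) = 41.0625, f(7.5) = 58.25, f(8.5) = 74.25.
Sum = Σ Δt_i · f(t_i).
Sum = 221.3125.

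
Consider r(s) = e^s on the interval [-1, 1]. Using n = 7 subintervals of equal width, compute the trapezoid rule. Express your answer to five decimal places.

2.36637

Δs = (1 − (-1))/7 = 2/7.
r(-1) ≈ 0.36788, r(-5/7) ≈ 0.48954, r(-3/7) ≈ 0.65144, r(-1/7) ≈ 0.86688, r(1/7) ≈ 1.15356, r(3/7) ≈ 1.53506, r(5/7) ≈ 2.04273, r(1) ≈ 2.71828.
T_7 = (Δs/2)·[r(s_0) + 2r(s_1) + ... + 2r(s_{6}) + r(s_7)].
Sum ≈ 2.36637.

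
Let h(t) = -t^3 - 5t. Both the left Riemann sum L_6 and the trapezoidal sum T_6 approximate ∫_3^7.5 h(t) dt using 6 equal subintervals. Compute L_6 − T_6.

156.515625

L_6 = -739.01953125.
T_6 = -895.53515625.
L_6 − T_6 = 156.515625.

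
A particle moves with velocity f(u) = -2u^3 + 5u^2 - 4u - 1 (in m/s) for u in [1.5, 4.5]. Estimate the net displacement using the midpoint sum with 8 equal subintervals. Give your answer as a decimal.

Δu = (4.5 − 1.5)/8 = 0.375.
Midpoints: 1.6875, 2.0625, 2.4375, 2.8125, 3.1875, 3.5625, 3.9375, 4.3125.
f(1.6875) = -6395/2048, f(2.0625) = -11321/2048, f(2.4375) = -20495/2048, f(2.8125) = -35213/2048, f(3.1875) = -56771/2048, f(3.5625) = -86465/2048, f(3.9375) = -125591/2048, f(4.3125) = -175445/2048.
Sum = Δu · [f(1.6875) + f(2.0625) + f(2.4375) + ...].
Sum = -94.79296875.

-94.79296875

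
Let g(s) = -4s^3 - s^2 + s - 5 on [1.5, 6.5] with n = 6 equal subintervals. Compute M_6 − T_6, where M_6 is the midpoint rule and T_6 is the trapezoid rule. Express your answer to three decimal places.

42.535

M_6 ≈ -1861.23843.
T_6 ≈ -1903.77315.
M_6 − T_6 ≈ 42.535.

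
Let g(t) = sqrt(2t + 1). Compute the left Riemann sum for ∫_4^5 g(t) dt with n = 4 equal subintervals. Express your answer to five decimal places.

Δt = (5 − 4)/4 = 0.25.
Left endpoints: 4, 4.25, 4.5, 4.75.
g(4) ≈ 3.00000, g(4.25) ≈ 3.08221, g(4.5) ≈ 3.16228, g(4.75) ≈ 3.24037.
Sum = Δt · [g(4) + g(4.25) + g(4.5) + g(4.75)].
Sum ≈ 3.12121.

3.12121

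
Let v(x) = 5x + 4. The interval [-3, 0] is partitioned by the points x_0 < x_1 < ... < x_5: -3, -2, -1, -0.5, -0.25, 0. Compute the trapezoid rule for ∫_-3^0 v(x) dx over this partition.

-10.5

Subinterval widths: 1, 1, 0.5, 0.25, 0.25.
v(-3) = -11, v(-2) = -6, v(-1) = -1, v(-0.5) = 1.5, v(-0.25) = 2.75, v(0) = 4.
On each subinterval the trapezoid contributes (Δx_i/2)·[v(x_{i-1}) + v(x_i)].
Sum = -10.5.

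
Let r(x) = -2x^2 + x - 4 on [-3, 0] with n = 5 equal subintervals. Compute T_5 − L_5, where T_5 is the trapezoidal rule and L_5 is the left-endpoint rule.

T_5 = -34.86.
L_5 = -41.16.
T_5 − L_5 = 6.3.

6.3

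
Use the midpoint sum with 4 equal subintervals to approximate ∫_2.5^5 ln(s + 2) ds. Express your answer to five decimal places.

4.35431

Δs = (5 − 2.5)/4 = 0.625.
Midpoints: 2.8125, 3.4375, 4.0625, 4.6875.
f(2.8125) ≈ 1.57122, f(3.4375) ≈ 1.69332, f(4.0625) ≈ 1.80212, f(4.6875) ≈ 1.90024.
Sum = Δs · [f(2.8125) + f(3.4375) + f(4.0625) + f(4.6875)].
Sum ≈ 4.35431.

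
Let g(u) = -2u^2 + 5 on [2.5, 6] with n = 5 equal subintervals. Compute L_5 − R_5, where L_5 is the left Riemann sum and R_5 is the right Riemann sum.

41.65

L_5 = -95.83.
R_5 = -137.48.
L_5 − R_5 = 41.65.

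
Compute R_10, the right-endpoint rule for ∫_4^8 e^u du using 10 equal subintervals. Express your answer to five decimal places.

Δu = (8 − 4)/10 = 0.4.
Right endpoints: 4.4, 4.8, 5.2, 5.6, 6, 6.4, 6.8, 7.2, 7.6, 8.
f(4.4) ≈ 81.45087, f(4.8) ≈ 121.51042, f(5.2) ≈ 181.27224, f(5.6) ≈ 270.42641, f(6) ≈ 403.42879, f(6.4) ≈ 601.84504, f(6.8) ≈ 897.84729, f(7.2) ≈ 1339.43076, f(7.6) ≈ 1998.19590, f(8) ≈ 2980.95799.
Sum = Δu · [f(4.4) + f(4.8) + f(5.2) + ...].
Sum ≈ 3550.54628.

3550.54628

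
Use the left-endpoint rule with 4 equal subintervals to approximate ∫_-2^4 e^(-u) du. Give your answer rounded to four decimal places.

Δu = (4 − (-2))/4 = 1.5.
Left endpoints: -2, -0.5, 1, 2.5.
f(-2) ≈ 7.3891, f(-0.5) ≈ 1.6487, f(1) ≈ 0.3679, f(2.5) ≈ 0.0821.
Sum = Δu · [f(-2) + f(-0.5) + f(1) + f(2.5)].
Sum ≈ 14.2316.

14.2316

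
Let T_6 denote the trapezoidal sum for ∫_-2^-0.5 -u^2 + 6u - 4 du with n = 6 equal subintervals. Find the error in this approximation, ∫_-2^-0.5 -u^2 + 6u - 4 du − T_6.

Exact integral: ∫_-2^-0.5 f(u) du = -19.875.
T_6 = -19.890625.
Error = -19.875 − (-19.890625) = 0.015625.

0.015625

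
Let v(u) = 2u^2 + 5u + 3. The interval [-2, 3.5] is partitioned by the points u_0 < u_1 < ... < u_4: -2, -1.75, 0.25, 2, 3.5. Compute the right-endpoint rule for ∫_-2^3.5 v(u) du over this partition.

113.09375

Subinterval widths: 0.25, 2, 1.75, 1.5.
Right endpoints: -1.75, 0.25, 2, 3.5.
v(-1.75) = 0.375, v(0.25) = 4.375, v(2) = 21, v(3.5) = 45.
Sum = Σ Δu_i · v(u_i).
Sum = 113.09375.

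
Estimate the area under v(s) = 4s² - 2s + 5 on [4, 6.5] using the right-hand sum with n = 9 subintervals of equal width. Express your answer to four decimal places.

281.1008

Δs = (6.5 − 4)/9 = 5/18.
Right endpoints: 77/18, 41/9, 29/6, 46/9, 97/18, 17/3, 107/18, 56/9, 6.5.
v(77/18) = 5641/81, v(41/9) = 6391/81, v(29/6) = 799/9, v(46/9) = 8041/81, v(97/18) = 8941/81, v(17/3) = 1099/9, v(107/18) = 10891/81, v(56/9) = 11941/81, v(6.5) = 161.
Sum = Δs · [v(77/18) + v(41/9) + v(29/6) + ...].
Sum ≈ 281.1008.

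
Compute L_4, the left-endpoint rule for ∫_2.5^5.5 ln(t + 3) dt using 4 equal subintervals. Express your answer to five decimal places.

5.64820

Δt = (5.5 − 2.5)/4 = 0.75.
Left endpoints: 2.5, 3.25, 4, 4.75.
f(2.5) ≈ 1.70475, f(3.25) ≈ 1.83258, f(4) ≈ 1.94591, f(4.75) ≈ 2.04769.
Sum = Δt · [f(2.5) + f(3.25) + f(4) + f(4.75)].
Sum ≈ 5.64820.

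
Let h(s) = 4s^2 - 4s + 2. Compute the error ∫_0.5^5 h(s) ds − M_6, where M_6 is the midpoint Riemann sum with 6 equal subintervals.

Exact integral: ∫_0.5^5 h(s) ds = 126.
M_6 = 125.15625.
Error = 126 − 125.15625 = 0.84375.

0.84375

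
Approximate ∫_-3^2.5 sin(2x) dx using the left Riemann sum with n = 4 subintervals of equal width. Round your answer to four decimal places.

0.9436

Δx = (2.5 − (-3))/4 = 1.375.
Left endpoints: -3, -1.625, -0.25, 1.125.
f(-3) ≈ 0.2794, f(-1.625) ≈ 0.1082, f(-0.25) ≈ -0.4794, f(1.125) ≈ 0.7781.
Sum = Δx · [f(-3) + f(-1.625) + f(-0.25) + f(1.125)].
Sum ≈ 0.9436.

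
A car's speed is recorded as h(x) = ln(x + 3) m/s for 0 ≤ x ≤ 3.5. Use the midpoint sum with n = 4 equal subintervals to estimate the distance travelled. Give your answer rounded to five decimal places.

5.37656

Δx = (3.5 − 0)/4 = 0.875.
Midpoints: 0.4375, 1.3125, 2.1875, 3.0625.
h(0.4375) ≈ 1.23474, h(1.3125) ≈ 1.46152, h(2.1875) ≈ 1.64625, h(3.0625) ≈ 1.80212.
Sum = Δx · [h(0.4375) + h(1.3125) + h(2.1875) + h(3.0625)].
Sum ≈ 5.37656.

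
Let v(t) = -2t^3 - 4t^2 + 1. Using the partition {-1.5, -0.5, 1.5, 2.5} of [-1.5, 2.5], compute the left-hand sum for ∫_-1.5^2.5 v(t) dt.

-15.5

Subinterval widths: 1, 2, 1.
Left endpoints: -1.5, -0.5, 1.5.
v(-1.5) = -1.25, v(-0.5) = 0.25, v(1.5) = -14.75.
Sum = Σ Δt_i · v(t_i).
Sum = -15.5.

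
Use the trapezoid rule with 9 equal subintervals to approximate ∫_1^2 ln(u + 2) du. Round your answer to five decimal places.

Δu = (2 − 1)/9 = 1/9.
f(1) ≈ 1.09861, f(10/9) ≈ 1.13498, f(11/9) ≈ 1.17007, f(4/3) ≈ 1.20397, f(13/9) ≈ 1.23676, f(14/9) ≈ 1.26851, f(5/3) ≈ 1.29928, f(16/9) ≈ 1.32914, f(17/9) ≈ 1.35812, f(2) ≈ 1.38629.
T_9 = (Δu/2)·[f(u_0) + 2f(u_1) + ... + 2f(u_{8}) + f(u_9)].
Sum ≈ 1.24925.

1.24925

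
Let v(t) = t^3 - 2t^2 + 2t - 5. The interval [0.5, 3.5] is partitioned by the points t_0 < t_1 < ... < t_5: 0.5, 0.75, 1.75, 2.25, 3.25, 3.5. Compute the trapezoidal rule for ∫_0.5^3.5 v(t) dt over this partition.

7.4375

Subinterval widths: 0.25, 1, 0.5, 1, 0.25.
v(0.5) = -4.375, v(0.75) = -4.203125, v(1.75) = -2.265625, v(2.25) = 0.765625, v(3.25) = 14.703125, v(3.5) = 20.375.
On each subinterval the trapezoid contributes (Δt_i/2)·[v(t_{i-1}) + v(t_i)].
Sum = 7.4375.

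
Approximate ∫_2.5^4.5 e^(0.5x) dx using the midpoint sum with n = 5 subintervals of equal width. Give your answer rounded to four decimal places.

Δx = (4.5 − 2.5)/5 = 0.4.
Midpoints: 2.7, 3.1, 3.5, 3.9, 4.3.
f(2.7) ≈ 3.8574, f(3.1) ≈ 4.7115, f(3.5) ≈ 5.7546, f(3.9) ≈ 7.0287, f(4.3) ≈ 8.5849.
Sum = Δx · [f(2.7) + f(3.1) + f(3.5) + f(3.9) + f(4.3)].
Sum ≈ 11.9748.

11.9748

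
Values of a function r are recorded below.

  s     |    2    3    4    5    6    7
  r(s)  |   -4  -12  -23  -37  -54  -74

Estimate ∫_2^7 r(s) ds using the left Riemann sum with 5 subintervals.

Δs = 1.
Sum = 1·[(-4) + (-12) + (-23) + (-37) + (-54)] = -130.

-130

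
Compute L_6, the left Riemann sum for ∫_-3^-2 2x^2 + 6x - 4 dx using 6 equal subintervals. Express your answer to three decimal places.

Δx = (-2 − (-3))/6 = 1/6.
Left endpoints: -3, -17/6, -8/3, -2.5, -7/3, -13/6.
f(-3) = -4, f(-17/6) = -89/18, f(-8/3) = -52/9, f(-2.5) = -6.5, f(-7/3) = -64/9, f(-13/6) = -137/18.
Sum = Δx · [f(-3) + f(-17/6) + f(-8/3) + ...].
Sum ≈ -5.991.

-5.991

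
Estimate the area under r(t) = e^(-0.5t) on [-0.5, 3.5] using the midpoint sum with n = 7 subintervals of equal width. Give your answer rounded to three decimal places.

2.213

Δt = (3.5 − (-0.5))/7 = 4/7.
Midpoints: -3/14, 5/14, 13/14, 1.5, 29/14, 37/14, 45/14.
r(-3/14) ≈ 1.113, r(5/14) ≈ 0.836, r(13/14) ≈ 0.629, r(1.5) ≈ 0.472, r(29/14) ≈ 0.355, r(37/14) ≈ 0.267, r(45/14) ≈ 0.200.
Sum = Δt · [r(-3/14) + r(5/14) + r(13/14) + ...].
Sum ≈ 2.213.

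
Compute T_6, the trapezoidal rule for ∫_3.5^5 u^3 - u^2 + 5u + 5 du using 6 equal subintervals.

130.91796875

Δu = (5 − 3.5)/6 = 0.25.
f(3.5) = 53.125, f(3.75) = 62.421875, f(4) = 73, f(4.25) = 84.953125, f(4.5) = 98.375, f(4.75) = 113.359375, f(5) = 130.
T_6 = (Δu/2)·[f(u_0) + 2f(u_1) + ... + 2f(u_{5}) + f(u_6)].
Sum = 130.91796875.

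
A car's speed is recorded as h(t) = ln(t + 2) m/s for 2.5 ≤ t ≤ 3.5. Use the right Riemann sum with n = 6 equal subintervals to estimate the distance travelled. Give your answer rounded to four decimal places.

Δt = (3.5 − 2.5)/6 = 1/6.
Right endpoints: 8/3, 17/6, 3, 19/6, 10/3, 3.5.
h(8/3) ≈ 1.5404, h(17/6) ≈ 1.5755, h(3) ≈ 1.6094, h(19/6) ≈ 1.6422, h(10/3) ≈ 1.6740, h(3.5) ≈ 1.7047.
Sum = Δt · [h(8/3) + h(17/6) + h(3) + ...].
Sum ≈ 1.6244.

1.6244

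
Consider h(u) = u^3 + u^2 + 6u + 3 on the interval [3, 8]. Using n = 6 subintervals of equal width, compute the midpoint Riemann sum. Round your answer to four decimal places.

Δu = (8 − 3)/6 = 5/6.
Midpoints: 41/12, 4.25, 61/12, 71/12, 6.75, 91/12.
h(41/12) = 129701/1728, h(4.25) = 123.328125, h(61/12) = 329521/1728, h(71/12) = 484931/1728, h(6.75) = 396.609375, h(91/12) = 936751/1728.
Sum = Δu · [h(41/12) + h(4.25) + h(61/12) + ...].
Sum ≈ 1340.3530.

1340.3530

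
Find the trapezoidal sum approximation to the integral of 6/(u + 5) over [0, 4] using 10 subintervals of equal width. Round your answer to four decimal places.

Δu = (4 − 0)/10 = 0.4.
f(0) = 1.2, f(0.4) = 10/9, f(0.8) = 30/29, f(1.2) = 30/31, f(1.6) = 10/11, f(2) = 6/7, f(2.4) = 30/37, f(2.8) = 10/13, f(3.2) = 30/41, f(3.6) = 30/43, f(4) = 2/3.
T_10 = (Δu/2)·[f(u_0) + 2f(u_1) + ... + 2f(u_{9}) + f(u_10)].
Sum ≈ 3.5289.

3.5289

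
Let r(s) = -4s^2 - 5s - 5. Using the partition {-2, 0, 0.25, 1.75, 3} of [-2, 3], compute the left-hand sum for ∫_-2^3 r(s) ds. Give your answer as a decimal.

Subinterval widths: 2, 0.25, 1.5, 1.25.
Left endpoints: -2, 0, 0.25, 1.75.
r(-2) = -11, r(0) = -5, r(0.25) = -6.5, r(1.75) = -26.
Sum = Σ Δs_i · r(s_i).
Sum = -65.5.

-65.5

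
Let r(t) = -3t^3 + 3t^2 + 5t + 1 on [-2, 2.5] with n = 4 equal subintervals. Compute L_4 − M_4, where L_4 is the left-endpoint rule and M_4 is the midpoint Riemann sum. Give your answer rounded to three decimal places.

L_4 ≈ 40.57910.
M_4 ≈ 16.09717.
L_4 − M_4 ≈ 24.482.

24.482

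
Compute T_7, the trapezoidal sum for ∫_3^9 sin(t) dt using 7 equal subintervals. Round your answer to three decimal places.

-0.074

Δt = (9 − 3)/7 = 6/7.
f(3) ≈ 0.141, f(27/7) ≈ -0.656, f(33/7) ≈ -1.000, f(39/7) ≈ -0.653, f(45/7) ≈ 0.145, f(51/7) ≈ 0.843, f(57/7) ≈ 0.959, f(9) ≈ 0.412.
T_7 = (Δt/2)·[f(t_0) + 2f(t_1) + ... + 2f(t_{6}) + f(t_7)].
Sum ≈ -0.074.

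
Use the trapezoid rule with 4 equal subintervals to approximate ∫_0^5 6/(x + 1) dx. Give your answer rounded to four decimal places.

11.4301

Δx = (5 − 0)/4 = 1.25.
f(0) = 6, f(1.25) = 8/3, f(2.5) = 12/7, f(3.75) = 24/19, f(5) = 1.
T_4 = (Δx/2)·[f(x_0) + 2f(x_1) + 2f(x_2) + 2f(x_3) + f(x_4)].
Sum ≈ 11.4301.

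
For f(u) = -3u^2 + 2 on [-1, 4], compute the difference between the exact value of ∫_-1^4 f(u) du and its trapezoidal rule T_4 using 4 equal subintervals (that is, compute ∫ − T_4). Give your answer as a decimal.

Exact integral: ∫_-1^4 f(u) du = -55.
T_4 = -58.90625.
Error = -55 − (-58.90625) = 3.90625.

3.90625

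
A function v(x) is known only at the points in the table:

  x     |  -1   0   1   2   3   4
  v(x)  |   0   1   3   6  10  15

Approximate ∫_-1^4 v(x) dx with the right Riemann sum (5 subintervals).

Δx = 1.
Sum = 1·[1 + 3 + 6 + 10 + 15] = 35.

35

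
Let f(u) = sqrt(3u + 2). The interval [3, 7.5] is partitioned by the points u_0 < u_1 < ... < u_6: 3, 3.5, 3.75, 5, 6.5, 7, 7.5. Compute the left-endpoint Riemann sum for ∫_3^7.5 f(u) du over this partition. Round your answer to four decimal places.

17.9932

Subinterval widths: 0.5, 0.25, 1.25, 1.5, 0.5, 0.5.
Left endpoints: 3, 3.5, 3.75, 5, 6.5, 7.
f(3) ≈ 3.3166, f(3.5) ≈ 3.5355, f(3.75) ≈ 3.6401, f(5) ≈ 4.1231, f(6.5) ≈ 4.6368, f(7) ≈ 4.7958.
Sum = Σ Δu_i · f(u_i).
Sum ≈ 17.9932.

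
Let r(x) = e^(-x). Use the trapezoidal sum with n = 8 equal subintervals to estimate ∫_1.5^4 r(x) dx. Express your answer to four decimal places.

Δx = (4 − 1.5)/8 = 0.3125.
r(1.5) ≈ 0.2231, r(1.8125) ≈ 0.1632, r(2.125) ≈ 0.1194, r(2.4375) ≈ 0.0874, r(2.75) ≈ 0.0639, r(3.0625) ≈ 0.0468, r(3.375) ≈ 0.0342, r(3.6875) ≈ 0.0250, r(4) ≈ 0.0183.
T_8 = (Δx/2)·[r(x_0) + 2r(x_1) + ... + 2r(x_{7}) + r(x_8)].
Sum ≈ 0.2065.

0.2065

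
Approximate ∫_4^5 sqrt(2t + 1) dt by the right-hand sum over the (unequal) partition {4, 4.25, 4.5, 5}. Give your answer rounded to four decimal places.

Subinterval widths: 0.25, 0.25, 0.5.
Right endpoints: 4.25, 4.5, 5.
f(4.25) ≈ 3.0822, f(4.5) ≈ 3.1623, f(5) ≈ 3.3166.
Sum = Σ Δt_i · f(t_i).
Sum ≈ 3.2194.

3.2194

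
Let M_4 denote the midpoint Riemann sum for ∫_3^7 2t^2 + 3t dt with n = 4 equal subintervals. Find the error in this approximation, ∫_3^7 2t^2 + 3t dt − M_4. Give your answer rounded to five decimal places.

Exact integral: ∫_3^7 f(t) dt ≈ 270.6666667.
M_4 = 270.
Error ≈ 270.6666667 − 270 ≈ 0.66667.

0.66667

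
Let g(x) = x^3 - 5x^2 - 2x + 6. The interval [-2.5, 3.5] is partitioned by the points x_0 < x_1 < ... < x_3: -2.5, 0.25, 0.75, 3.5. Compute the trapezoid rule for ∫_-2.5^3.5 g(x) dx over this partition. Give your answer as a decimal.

-64.0859375

Subinterval widths: 2.75, 0.5, 2.75.
g(-2.5) = -35.875, g(0.25) = 5.203125, g(0.75) = 2.109375, g(3.5) = -19.375.
On each subinterval the trapezoid contributes (Δx_i/2)·[g(x_{i-1}) + g(x_i)].
Sum = -64.0859375.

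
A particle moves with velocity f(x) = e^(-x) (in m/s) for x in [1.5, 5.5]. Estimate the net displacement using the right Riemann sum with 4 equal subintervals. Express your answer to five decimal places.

Δx = (5.5 − 1.5)/4 = 1.
Right endpoints: 2.5, 3.5, 4.5, 5.5.
f(2.5) ≈ 0.08208, f(3.5) ≈ 0.03020, f(4.5) ≈ 0.01111, f(5.5) ≈ 0.00409.
Sum = Δx · [f(2.5) + f(3.5) + f(4.5) + f(5.5)].
Sum ≈ 0.12748.

0.12748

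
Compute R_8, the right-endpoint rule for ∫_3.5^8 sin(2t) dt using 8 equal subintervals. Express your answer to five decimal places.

0.49781

Δt = (8 − 3.5)/8 = 0.5625.
Right endpoints: 4.0625, 4.625, 5.1875, 5.75, 6.3125, 6.875, 7.4375, 8.
f(4.0625) ≈ 0.96350, f(4.625) ≈ 0.17389, f(5.1875) ≈ -0.81354, f(5.75) ≈ -0.87545, f(6.3125) ≈ 0.05860, f(6.875) ≈ 0.92598, f(7.4375) ≈ 0.73993, f(8) ≈ -0.28790.
Sum = Δt · [f(4.0625) + f(4.625) + f(5.1875) + ...].
Sum ≈ 0.49781.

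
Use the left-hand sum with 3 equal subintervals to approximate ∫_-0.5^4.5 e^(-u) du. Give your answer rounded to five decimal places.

3.36490

Δu = (4.5 − (-0.5))/3 = 5/3.
Left endpoints: -0.5, 7/6, 17/6.
f(-0.5) ≈ 1.64872, f(7/6) ≈ 0.31140, f(17/6) ≈ 0.05882.
Sum = Δu · [f(-0.5) + f(7/6) + f(17/6)].
Sum ≈ 3.36490.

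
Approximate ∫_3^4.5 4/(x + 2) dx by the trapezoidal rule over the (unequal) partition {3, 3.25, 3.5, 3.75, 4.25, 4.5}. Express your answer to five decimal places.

1.05009

Subinterval widths: 0.25, 0.25, 0.25, 0.5, 0.25.
f(3) = 0.8, f(3.25) = 16/21, f(3.5) = 8/11, f(3.75) = 16/23, f(4.25) = 0.64, f(4.5) = 8/13.
On each subinterval the trapezoid contributes (Δx_i/2)·[f(x_{i-1}) + f(x_i)].
Sum ≈ 1.05009.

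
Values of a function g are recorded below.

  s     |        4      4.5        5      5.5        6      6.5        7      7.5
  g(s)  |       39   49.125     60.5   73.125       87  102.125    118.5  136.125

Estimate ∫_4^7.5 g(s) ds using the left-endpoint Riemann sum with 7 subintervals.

264.6875

Δs = 0.5.
Sum = 0.5·[39 + 49.125 + 60.5 + 73.125 + 87 + 102.125 + 118.5] = 264.6875.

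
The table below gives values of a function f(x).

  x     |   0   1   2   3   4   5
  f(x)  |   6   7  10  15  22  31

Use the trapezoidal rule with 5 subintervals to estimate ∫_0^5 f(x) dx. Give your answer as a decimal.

72.5

Δx = 1.
T_5 = (1/2)·[6 + 2·7 + 2·10 + 2·15 + 2·22 + 31] = 72.5.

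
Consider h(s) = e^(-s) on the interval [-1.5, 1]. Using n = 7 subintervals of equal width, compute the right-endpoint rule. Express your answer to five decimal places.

3.42283

Δs = (1 − (-1.5))/7 = 5/14.
Right endpoints: -8/7, -11/14, -3/7, -1/14, 2/7, 9/14, 1.
h(-8/7) ≈ 3.13571, h(-11/14) ≈ 2.19397, h(-3/7) ≈ 1.53506, h(-1/14) ≈ 1.07404, h(2/7) ≈ 0.75148, h(9/14) ≈ 0.52579, h(1) ≈ 0.36788.
Sum = Δs · [h(-8/7) + h(-11/14) + h(-3/7) + ...].
Sum ≈ 3.42283.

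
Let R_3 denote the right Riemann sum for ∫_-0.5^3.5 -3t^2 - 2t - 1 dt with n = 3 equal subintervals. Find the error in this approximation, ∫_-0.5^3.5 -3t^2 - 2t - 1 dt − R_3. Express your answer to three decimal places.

32.889

Exact integral: ∫_-0.5^3.5 f(t) dt = -59.
R_3 ≈ -91.88889.
Error ≈ -59 − (-91.88889) ≈ 32.889.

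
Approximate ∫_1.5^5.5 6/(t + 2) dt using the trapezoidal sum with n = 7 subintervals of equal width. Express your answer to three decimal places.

4.583

Δt = (5.5 − 1.5)/7 = 4/7.
f(1.5) = 12/7, f(29/14) = 28/19, f(37/14) = 84/65, f(45/14) = 84/73, f(53/14) = 28/27, f(61/14) = 84/89, f(69/14) = 84/97, f(5.5) = 0.8.
T_7 = (Δt/2)·[f(t_0) + 2f(t_1) + ... + 2f(t_{6}) + f(t_7)].
Sum ≈ 4.583.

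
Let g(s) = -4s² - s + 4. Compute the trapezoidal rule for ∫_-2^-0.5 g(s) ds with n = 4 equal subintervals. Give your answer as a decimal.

Δs = (-0.5 − (-2))/4 = 0.375.
g(-2) = -10, g(-1.625) = -4.9375, g(-1.25) = -1, g(-0.875) = 1.8125, g(-0.5) = 3.5.
T_4 = (Δs/2)·[g(s_0) + 2g(s_1) + 2g(s_2) + 2g(s_3) + g(s_4)].
Sum = -2.765625.

-2.765625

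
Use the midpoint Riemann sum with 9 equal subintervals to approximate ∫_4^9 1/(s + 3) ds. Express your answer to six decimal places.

Δs = (9 − 4)/9 = 5/9.
Midpoints: 77/18, 29/6, 97/18, 107/18, 6.5, 127/18, 137/18, 49/6, 157/18.
f(77/18) = 18/131, f(29/6) = 6/47, f(97/18) = 18/151, f(107/18) = 18/161, f(6.5) = 2/19, f(127/18) = 18/181, f(137/18) = 18/191, f(49/6) = 6/67, f(157/18) = 18/211.
Sum = Δs · [f(77/18) + f(29/6) + f(97/18) + ...].
Sum ≈ 0.538824.

0.538824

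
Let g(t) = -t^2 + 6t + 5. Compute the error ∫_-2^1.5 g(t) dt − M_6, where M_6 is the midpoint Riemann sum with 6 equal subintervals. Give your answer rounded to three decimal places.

Exact integral: ∫_-2^1.5 g(t) dt ≈ 8.45833.
M_6 ≈ 8.55758.
Error ≈ 8.45833 − 8.55758 ≈ -0.099.

-0.099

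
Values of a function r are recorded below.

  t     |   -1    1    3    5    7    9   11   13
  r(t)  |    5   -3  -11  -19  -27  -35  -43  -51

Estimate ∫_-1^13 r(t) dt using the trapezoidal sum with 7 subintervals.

-322

Δt = 2.
T_7 = (2/2)·[5 + 2·(-3) + 2·(-11) + 2·(-19) + 2·(-27) + 2·(-35) + 2·(-43) + (-51)] = -322.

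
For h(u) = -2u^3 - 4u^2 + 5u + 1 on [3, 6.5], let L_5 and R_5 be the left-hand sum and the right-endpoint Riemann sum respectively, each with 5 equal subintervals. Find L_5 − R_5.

427.525

L_5 = -891.1.
R_5 = -1318.625.
L_5 − R_5 = 427.525.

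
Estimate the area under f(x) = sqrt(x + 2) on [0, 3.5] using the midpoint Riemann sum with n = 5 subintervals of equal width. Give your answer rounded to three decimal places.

6.716

Δx = (3.5 − 0)/5 = 0.7.
Midpoints: 0.35, 1.05, 1.75, 2.45, 3.15.
f(0.35) ≈ 1.533, f(1.05) ≈ 1.746, f(1.75) ≈ 1.936, f(2.45) ≈ 2.110, f(3.15) ≈ 2.269.
Sum = Δx · [f(0.35) + f(1.05) + f(1.75) + f(2.45) + f(3.15)].
Sum ≈ 6.716.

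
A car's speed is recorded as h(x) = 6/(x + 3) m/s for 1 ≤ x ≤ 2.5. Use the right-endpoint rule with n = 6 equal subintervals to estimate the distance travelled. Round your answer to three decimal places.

Δx = (2.5 − 1)/6 = 0.25.
Right endpoints: 1.25, 1.5, 1.75, 2, 2.25, 2.5.
h(1.25) = 24/17, h(1.5) = 4/3, h(1.75) = 24/19, h(2) = 1.2, h(2.25) = 8/7, h(2.5) = 12/11.
Sum = Δx · [h(1.25) + h(1.5) + h(1.75) + ...].
Sum ≈ 1.861.

1.861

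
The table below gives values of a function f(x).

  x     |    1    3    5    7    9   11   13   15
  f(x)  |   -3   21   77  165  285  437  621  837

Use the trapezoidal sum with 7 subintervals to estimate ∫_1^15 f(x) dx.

Δx = 2.
T_7 = (2/2)·[(-3) + 2·21 + 2·77 + 2·165 + 2·285 + 2·437 + 2·621 + 837] = 4046.

4046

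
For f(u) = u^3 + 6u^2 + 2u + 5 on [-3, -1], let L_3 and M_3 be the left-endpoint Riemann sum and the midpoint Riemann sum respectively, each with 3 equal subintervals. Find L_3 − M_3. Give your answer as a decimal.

L_3 = 40.
M_3 = 34.
L_3 − M_3 = 6.

6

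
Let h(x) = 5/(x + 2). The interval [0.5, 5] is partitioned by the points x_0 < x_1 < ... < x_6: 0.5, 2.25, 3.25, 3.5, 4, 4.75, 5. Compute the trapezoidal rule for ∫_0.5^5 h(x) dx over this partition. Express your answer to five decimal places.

5.28428

Subinterval widths: 1.75, 1, 0.25, 0.5, 0.75, 0.25.
h(0.5) = 2, h(2.25) = 20/17, h(3.25) = 20/21, h(3.5) = 10/11, h(4) = 5/6, h(4.75) = 20/27, h(5) = 5/7.
On each subinterval the trapezoid contributes (Δx_i/2)·[h(x_{i-1}) + h(x_i)].
Sum ≈ 5.28428.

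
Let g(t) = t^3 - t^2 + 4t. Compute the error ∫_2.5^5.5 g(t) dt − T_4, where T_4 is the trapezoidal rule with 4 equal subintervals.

-3.09375

Exact integral: ∫_2.5^5.5 g(t) dt = 216.75.
T_4 = 219.84375.
Error = 216.75 − 219.84375 = -3.09375.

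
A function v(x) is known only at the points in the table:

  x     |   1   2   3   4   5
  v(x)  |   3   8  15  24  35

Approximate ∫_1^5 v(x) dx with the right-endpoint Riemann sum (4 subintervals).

82

Δx = 1.
Sum = 1·[8 + 15 + 24 + 35] = 82.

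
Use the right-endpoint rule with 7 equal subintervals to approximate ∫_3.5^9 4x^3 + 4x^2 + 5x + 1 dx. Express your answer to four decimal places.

Δx = (9 − 3.5)/7 = 11/14.
Right endpoints: 30/7, 71/14, 41/7, 93/14, 52/7, 115/14, 9.
f(30/7) = 140893/343, f(71/14) = 223283/343, f(41/7) = 333140/343, f(93/14) = 474457/343, f(52/7) = 651227/343, f(115/14) = 867443/343, f(9) = 3286.
Sum = Δx · [f(30/7) + f(71/14) + f(41/7) + ...].
Sum ≈ 8744.8878.

8744.8878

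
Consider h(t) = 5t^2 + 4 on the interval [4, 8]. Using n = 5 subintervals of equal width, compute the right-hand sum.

Δt = (8 − 4)/5 = 0.8.
Right endpoints: 4.8, 5.6, 6.4, 7.2, 8.
h(4.8) = 119.2, h(5.6) = 160.8, h(6.4) = 208.8, h(7.2) = 263.2, h(8) = 324.
Sum = Δt · [h(4.8) + h(5.6) + h(6.4) + h(7.2) + h(8)].
Sum = 860.8.

860.8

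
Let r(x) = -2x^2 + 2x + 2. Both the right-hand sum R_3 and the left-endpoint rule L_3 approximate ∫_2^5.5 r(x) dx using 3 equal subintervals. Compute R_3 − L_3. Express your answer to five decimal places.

-53.08333

R_3 ≈ -100.4629630.
L_3 ≈ -47.3796296.
R_3 − L_3 ≈ -53.08333.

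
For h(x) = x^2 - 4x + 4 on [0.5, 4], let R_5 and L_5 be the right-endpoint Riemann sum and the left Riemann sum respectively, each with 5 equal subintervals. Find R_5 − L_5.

1.225

R_5 = 4.69.
L_5 = 3.465.
R_5 − L_5 = 1.225.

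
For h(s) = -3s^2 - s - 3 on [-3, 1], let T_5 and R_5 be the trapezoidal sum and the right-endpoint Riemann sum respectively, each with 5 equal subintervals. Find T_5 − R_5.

T_5 = -37.28.
R_5 = -29.28.
T_5 − R_5 = -8.

-8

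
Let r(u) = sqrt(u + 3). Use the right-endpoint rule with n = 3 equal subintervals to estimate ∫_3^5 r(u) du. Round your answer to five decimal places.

Δu = (5 − 3)/3 = 2/3.
Right endpoints: 11/3, 13/3, 5.
r(11/3) ≈ 2.58199, r(13/3) ≈ 2.70801, r(5) ≈ 2.82843.
Sum = Δu · [r(11/3) + r(13/3) + r(5)].
Sum ≈ 5.41229.

5.41229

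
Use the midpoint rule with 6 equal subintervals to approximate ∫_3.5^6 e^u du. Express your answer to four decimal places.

367.6481

Δu = (6 − 3.5)/6 = 5/12.
Midpoints: 89/24, 4.125, 109/24, 119/24, 5.375, 139/24.
f(89/24) ≈ 40.7858, f(4.125) ≈ 61.8678, f(109/24) ≈ 93.8471, f(119/24) ≈ 142.3563, f(5.375) ≈ 215.9399, f(139/24) ≈ 327.5585.
Sum = Δu · [f(89/24) + f(4.125) + f(109/24) + ...].
Sum ≈ 367.6481.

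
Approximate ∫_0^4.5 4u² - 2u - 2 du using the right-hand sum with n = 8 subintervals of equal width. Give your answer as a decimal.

Δu = (4.5 − 0)/8 = 0.5625.
Right endpoints: 0.5625, 1.125, 1.6875, 2.25, 2.8125, 3.375, 3.9375, 4.5.
f(0.5625) = -1.859375, f(1.125) = 0.8125, f(1.6875) = 6.015625, f(2.25) = 13.75, f(2.8125) = 24.015625, f(3.375) = 36.8125, f(3.9375) = 52.140625, f(4.5) = 70.
Sum = Δu · [f(0.5625) + f(1.125) + f(1.6875) + ...].
Sum = 113.44921875.

113.44921875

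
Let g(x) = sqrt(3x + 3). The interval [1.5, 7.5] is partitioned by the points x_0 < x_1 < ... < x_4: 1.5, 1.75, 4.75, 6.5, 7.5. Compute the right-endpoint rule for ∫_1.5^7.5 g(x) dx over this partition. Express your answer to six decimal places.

Subinterval widths: 0.25, 3, 1.75, 1.
Right endpoints: 1.75, 4.75, 6.5, 7.5.
g(1.75) ≈ 2.872281, g(4.75) ≈ 4.153312, g(6.5) ≈ 4.743416, g(7.5) ≈ 5.049752.
Sum = Σ Δx_i · g(x_i).
Sum ≈ 26.528737.

26.528737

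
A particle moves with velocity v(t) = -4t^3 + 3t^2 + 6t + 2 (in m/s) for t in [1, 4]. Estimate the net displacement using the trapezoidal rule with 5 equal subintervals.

Δt = (4 − 1)/5 = 0.6.
v(1) = 7, v(1.6) = 2.896, v(2.2) = -12.872, v(2.8) = -45.488, v(3.4) = -100.136, v(4) = -182.
T_5 = (Δt/2)·[v(t_0) + 2v(t_1) + ... + 2v(t_{4}) + v(t_5)].
Sum = -145.86.

-145.86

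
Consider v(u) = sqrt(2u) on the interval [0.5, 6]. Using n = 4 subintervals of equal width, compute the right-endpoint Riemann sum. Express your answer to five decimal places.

15.11329

Δu = (6 − 0.5)/4 = 1.375.
Right endpoints: 1.875, 3.25, 4.625, 6.
v(1.875) ≈ 1.93649, v(3.25) ≈ 2.54951, v(4.625) ≈ 3.04138, v(6) ≈ 3.46410.
Sum = Δu · [v(1.875) + v(3.25) + v(4.625) + v(6)].
Sum ≈ 15.11329.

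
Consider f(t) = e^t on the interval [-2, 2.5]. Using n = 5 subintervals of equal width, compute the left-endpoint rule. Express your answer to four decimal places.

Δt = (2.5 − (-2))/5 = 0.9.
Left endpoints: -2, -1.1, -0.2, 0.7, 1.6.
f(-2) ≈ 0.1353, f(-1.1) ≈ 0.3329, f(-0.2) ≈ 0.8187, f(0.7) ≈ 2.0138, f(1.6) ≈ 4.9530.
Sum = Δt · [f(-2) + f(-1.1) + f(-0.2) + f(0.7) + f(1.6)].
Sum ≈ 7.4284.

7.4284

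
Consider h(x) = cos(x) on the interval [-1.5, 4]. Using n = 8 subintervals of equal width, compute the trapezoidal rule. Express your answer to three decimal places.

0.231

Δx = (4 − (-1.5))/8 = 0.6875.
h(-1.5) ≈ 0.071, h(-0.8125) ≈ 0.688, h(-0.125) ≈ 0.992, h(0.5625) ≈ 0.846, h(1.25) ≈ 0.315, h(1.9375) ≈ -0.359, h(2.625) ≈ -0.870, h(3.3125) ≈ -0.985, h(4) ≈ -0.654.
T_8 = (Δx/2)·[h(x_0) + 2h(x_1) + ... + 2h(x_{7}) + h(x_8)].
Sum ≈ 0.231.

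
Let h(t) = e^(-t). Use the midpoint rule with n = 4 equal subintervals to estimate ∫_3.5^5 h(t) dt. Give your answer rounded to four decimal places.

Δt = (5 − 3.5)/4 = 0.375.
Midpoints: 3.6875, 4.0625, 4.4375, 4.8125.
h(3.6875) ≈ 0.0250, h(4.0625) ≈ 0.0172, h(4.4375) ≈ 0.0118, h(4.8125) ≈ 0.0081.
Sum = Δt · [h(3.6875) + h(4.0625) + h(4.4375) + h(4.8125)].
Sum ≈ 0.0233.

0.0233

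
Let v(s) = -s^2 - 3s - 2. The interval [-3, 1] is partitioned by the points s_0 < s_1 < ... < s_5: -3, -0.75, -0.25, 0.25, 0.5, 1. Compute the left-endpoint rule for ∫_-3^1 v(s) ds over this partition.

-7.890625

Subinterval widths: 2.25, 0.5, 0.5, 0.25, 0.5.
Left endpoints: -3, -0.75, -0.25, 0.25, 0.5.
v(-3) = -2, v(-0.75) = -0.3125, v(-0.25) = -1.3125, v(0.25) = -2.8125, v(0.5) = -3.75.
Sum = Σ Δs_i · v(s_i).
Sum = -7.890625.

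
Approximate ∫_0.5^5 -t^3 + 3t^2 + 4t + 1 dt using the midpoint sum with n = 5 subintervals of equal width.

24.2353125

Δt = (5 − 0.5)/5 = 0.9.
Midpoints: 0.95, 1.85, 2.75, 3.65, 4.55.
f(0.95) = 6.650125, f(1.85) = 12.335875, f(2.75) = 13.890625, f(3.65) = 6.940375, f(4.55) = -12.888875.
Sum = Δt · [f(0.95) + f(1.85) + f(2.75) + f(3.65) + f(4.55)].
Sum = 24.2353125.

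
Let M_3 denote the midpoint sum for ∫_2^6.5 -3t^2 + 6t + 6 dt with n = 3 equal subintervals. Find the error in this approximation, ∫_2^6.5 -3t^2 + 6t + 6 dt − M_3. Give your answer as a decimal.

Exact integral: ∫_2^6.5 f(t) dt = -124.875.
M_3 = -122.34375.
Error = -124.875 − (-122.34375) = -2.53125.

-2.53125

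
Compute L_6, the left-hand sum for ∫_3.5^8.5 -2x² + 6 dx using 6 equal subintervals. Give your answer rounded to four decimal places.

-301.9907

Δx = (8.5 − 3.5)/6 = 5/6.
Left endpoints: 3.5, 13/3, 31/6, 6, 41/6, 23/3.
f(3.5) = -18.5, f(13/3) = -284/9, f(31/6) = -853/18, f(6) = -66, f(41/6) = -1573/18, f(23/3) = -1004/9.
Sum = Δx · [f(3.5) + f(13/3) + f(31/6) + ...].
Sum ≈ -301.9907.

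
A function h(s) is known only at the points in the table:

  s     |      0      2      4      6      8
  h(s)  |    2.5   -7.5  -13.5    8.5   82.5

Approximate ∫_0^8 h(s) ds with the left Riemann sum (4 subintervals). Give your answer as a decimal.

-20

Δs = 2.
Sum = 2·[2.5 + (-7.5) + (-13.5) + 8.5] = -20.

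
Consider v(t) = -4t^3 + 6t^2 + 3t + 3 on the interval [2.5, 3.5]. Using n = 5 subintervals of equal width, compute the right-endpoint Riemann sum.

Δt = (3.5 − 2.5)/5 = 0.2.
Right endpoints: 2.7, 2.9, 3.1, 3.3, 3.5.
v(2.7) = -23.892, v(2.9) = -35.396, v(3.1) = -49.204, v(3.3) = -65.508, v(3.5) = -84.5.
Sum = Δt · [v(2.7) + v(2.9) + v(3.1) + v(3.3) + v(3.5)].
Sum = -51.7.

-51.7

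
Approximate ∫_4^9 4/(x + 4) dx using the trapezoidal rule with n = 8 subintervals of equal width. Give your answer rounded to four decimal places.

1.9433

Δx = (9 − 4)/8 = 0.625.
f(4) = 0.5, f(4.625) = 32/69, f(5.25) = 16/37, f(5.875) = 32/79, f(6.5) = 8/21, f(7.125) = 32/89, f(7.75) = 16/47, f(8.375) = 32/99, f(9) = 4/13.
T_8 = (Δx/2)·[f(x_0) + 2f(x_1) + ... + 2f(x_{7}) + f(x_8)].
Sum ≈ 1.9433.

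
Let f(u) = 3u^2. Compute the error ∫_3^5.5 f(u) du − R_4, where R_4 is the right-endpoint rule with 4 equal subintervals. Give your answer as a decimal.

Exact integral: ∫_3^5.5 f(u) du = 139.375.
R_4 = 159.78515625.
Error = 139.375 − 159.78515625 = -20.41015625.

-20.41015625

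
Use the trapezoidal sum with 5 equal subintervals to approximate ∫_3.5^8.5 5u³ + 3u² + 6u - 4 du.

7146.25

Δu = (8.5 − 3.5)/5 = 1.
f(3.5) = 268.125, f(4.5) = 539.375, f(5.5) = 951.625, f(6.5) = 1534.875, f(7.5) = 2319.125, f(8.5) = 3334.375.
T_5 = (Δu/2)·[f(u_0) + 2f(u_1) + ... + 2f(u_{4}) + f(u_5)].
Sum = 7146.25.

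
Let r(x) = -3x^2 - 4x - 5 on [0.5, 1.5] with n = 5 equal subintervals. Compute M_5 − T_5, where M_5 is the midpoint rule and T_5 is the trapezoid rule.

M_5 = -12.24.
T_5 = -12.27.
M_5 − T_5 = 0.03.

0.03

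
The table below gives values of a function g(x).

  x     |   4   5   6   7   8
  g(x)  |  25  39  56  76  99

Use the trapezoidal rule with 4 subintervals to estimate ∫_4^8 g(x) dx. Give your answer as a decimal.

233

Δx = 1.
T_4 = (1/2)·[25 + 2·39 + 2·56 + 2·76 + 99] = 233.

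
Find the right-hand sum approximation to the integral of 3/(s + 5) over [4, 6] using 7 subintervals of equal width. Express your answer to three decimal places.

Δs = (6 − 4)/7 = 2/7.
Right endpoints: 30/7, 32/7, 34/7, 36/7, 38/7, 40/7, 6.
f(30/7) = 21/65, f(32/7) = 21/67, f(34/7) = 7/23, f(36/7) = 21/71, f(38/7) = 21/73, f(40/7) = 0.28, f(6) = 3/11.
Sum = Δs · [f(30/7) + f(32/7) + f(34/7) + ...].
Sum ≈ 0.593.

0.593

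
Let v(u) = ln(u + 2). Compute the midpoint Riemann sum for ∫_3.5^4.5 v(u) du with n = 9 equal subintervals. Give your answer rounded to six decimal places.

1.790614

Δu = (4.5 − 3.5)/9 = 1/9.
Midpoints: 32/9, 11/3, 34/9, 35/9, 4, 37/9, 38/9, 13/3, 40/9.
v(32/9) ≈ 1.714798, v(11/3) ≈ 1.734601, v(34/9) ≈ 1.754019, v(35/9) ≈ 1.773067, v(4) ≈ 1.791759, v(37/9) ≈ 1.810109, v(38/9) ≈ 1.828127, v(13/3) ≈ 1.845827, v(40/9) ≈ 1.863218.
Sum = Δu · [v(32/9) + v(11/3) + v(34/9) + ...].
Sum ≈ 1.790614.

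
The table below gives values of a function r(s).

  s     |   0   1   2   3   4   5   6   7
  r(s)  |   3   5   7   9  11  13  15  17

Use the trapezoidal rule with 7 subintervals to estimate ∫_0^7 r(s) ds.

70

Δs = 1.
T_7 = (1/2)·[3 + 2·5 + 2·7 + 2·9 + 2·11 + 2·13 + 2·15 + 17] = 70.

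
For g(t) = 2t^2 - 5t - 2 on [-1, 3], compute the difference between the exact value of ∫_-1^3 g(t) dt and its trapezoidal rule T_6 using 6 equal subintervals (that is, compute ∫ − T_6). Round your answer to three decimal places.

-0.593

Exact integral: ∫_-1^3 g(t) dt ≈ -9.33333.
T_6 ≈ -8.74074.
Error ≈ -9.33333 − (-8.74074) ≈ -0.593.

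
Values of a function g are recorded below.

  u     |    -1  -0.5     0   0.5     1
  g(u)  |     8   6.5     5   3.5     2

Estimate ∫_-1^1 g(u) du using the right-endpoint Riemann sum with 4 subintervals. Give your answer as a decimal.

8.5

Δu = 0.5.
Sum = 0.5·[6.5 + 5 + 3.5 + 2] = 8.5.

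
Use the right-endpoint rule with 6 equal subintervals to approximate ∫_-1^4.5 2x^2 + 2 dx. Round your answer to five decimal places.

Δx = (4.5 − (-1))/6 = 11/12.
Right endpoints: -1/12, 5/6, 1.75, 8/3, 43/12, 4.5.
f(-1/12) = 145/72, f(5/6) = 61/18, f(1.75) = 8.125, f(8/3) = 146/9, f(43/12) = 1993/72, f(4.5) = 42.5.
Sum = Δx · [f(-1/12) + f(5/6) + f(1.75) + ...].
Sum ≈ 91.60301.

91.60301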